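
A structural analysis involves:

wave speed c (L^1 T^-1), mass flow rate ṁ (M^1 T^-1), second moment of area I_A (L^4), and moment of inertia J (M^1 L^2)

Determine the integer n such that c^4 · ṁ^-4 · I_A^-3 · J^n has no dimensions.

4

Balance the M exponent: (1)·n from J, plus 4·(0) − 4·(1) − 3·(0) = -4 from the rest, must sum to zero.
n − 4 = 0, so n = 4.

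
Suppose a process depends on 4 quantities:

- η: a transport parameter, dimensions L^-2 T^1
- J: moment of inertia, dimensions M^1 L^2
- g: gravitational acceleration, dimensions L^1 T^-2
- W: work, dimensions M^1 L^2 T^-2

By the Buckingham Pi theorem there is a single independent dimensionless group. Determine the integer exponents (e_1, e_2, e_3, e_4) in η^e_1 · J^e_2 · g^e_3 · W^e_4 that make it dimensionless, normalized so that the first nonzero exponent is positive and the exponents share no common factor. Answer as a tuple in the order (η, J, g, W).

(2, 3, 4, -3)

M: e_1·(0) + e_2·(1) + e_3·(0) + e_4·(1) = 0
L: e_1·(-2) + e_2·(2) + e_3·(1) + e_4·(2) = 0
T: e_1·(1) + e_2·(0) + e_3·(-2) + e_4·(-2) = 0
Solving this homogeneous linear system for the smallest-integer solution (first nonzero entry positive) gives (2, 3, 4, -3).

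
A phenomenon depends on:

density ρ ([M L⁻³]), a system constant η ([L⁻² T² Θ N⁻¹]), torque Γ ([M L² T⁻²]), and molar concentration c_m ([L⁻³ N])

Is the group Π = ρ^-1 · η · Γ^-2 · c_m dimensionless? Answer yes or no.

Sum the exponent of each base dimension across the product:
  M: −[ρ]_M + [η]_M − 2·[Γ]_M + [c_m]_M = −(1) + (0) − 2·(1) + (0) = -3
  L: −[ρ]_L + [η]_L − 2·[Γ]_L + [c_m]_L = −(-3) + (-2) − 2·(2) + (-3) = -6
  T: −[ρ]_T + [η]_T − 2·[Γ]_T + [c_m]_T = −(0) + (2) − 2·(-2) + (0) = 6
  Θ: −[ρ]_Θ + [η]_Θ − 2·[Γ]_Θ + [c_m]_Θ = −(0) + (1) − 2·(0) + (0) = 1
  N: −[ρ]_N + [η]_N − 2·[Γ]_N + [c_m]_N = −(0) + (-1) − 2·(0) + (1) = 0
Net dimensions [M⁻³ L⁻⁶ T⁶ Θ] ≠ [1] — not dimensionless.

no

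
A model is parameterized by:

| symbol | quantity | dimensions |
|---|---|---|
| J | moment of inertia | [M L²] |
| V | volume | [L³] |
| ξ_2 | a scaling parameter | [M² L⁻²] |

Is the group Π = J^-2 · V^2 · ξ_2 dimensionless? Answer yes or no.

yes

Sum the exponent of each base dimension across the product:
  M: −2·[J]_M + 2·[V]_M + [ξ_2]_M = −2·(1) + 2·(0) + (2) = 0
  L: −2·[J]_L + 2·[V]_L + [ξ_2]_L = −2·(2) + 2·(3) + (-2) = 0
  T: −2·[J]_T + 2·[V]_T + [ξ_2]_T = −2·(0) + 2·(0) + (0) = 0
  I: −2·[J]_I + 2·[V]_I + [ξ_2]_I = −2·(0) + 2·(0) + (0) = 0
All base exponents vanish — dimensionless.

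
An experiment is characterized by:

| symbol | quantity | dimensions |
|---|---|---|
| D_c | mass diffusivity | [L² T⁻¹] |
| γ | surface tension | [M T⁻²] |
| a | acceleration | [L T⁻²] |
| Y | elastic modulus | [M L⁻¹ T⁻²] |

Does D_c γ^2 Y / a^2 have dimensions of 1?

no

Sum the exponent of each base dimension across the product:
  M: [D_c]_M + 2·[γ]_M − 2·[a]_M + [Y]_M = (0) + 2·(1) − 2·(0) + (1) = 3
  L: [D_c]_L + 2·[γ]_L − 2·[a]_L + [Y]_L = (2) + 2·(0) − 2·(1) + (-1) = -1
  T: [D_c]_T + 2·[γ]_T − 2·[a]_T + [Y]_T = (-1) + 2·(-2) − 2·(-2) + (-2) = -3
Net dimensions [M³ L⁻¹ T⁻³] ≠ [1] — not dimensionless.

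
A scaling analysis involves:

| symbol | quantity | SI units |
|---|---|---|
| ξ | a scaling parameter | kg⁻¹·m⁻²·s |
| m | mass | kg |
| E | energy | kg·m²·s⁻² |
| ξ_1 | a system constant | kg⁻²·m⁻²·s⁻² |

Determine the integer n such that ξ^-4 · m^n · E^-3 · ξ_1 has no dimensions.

1

Balance the M exponent: (1)·n from m, plus −4·(-1) − 3·(1) + (-2) = -1 from the rest, must sum to zero.
n − 1 = 0, so n = 1.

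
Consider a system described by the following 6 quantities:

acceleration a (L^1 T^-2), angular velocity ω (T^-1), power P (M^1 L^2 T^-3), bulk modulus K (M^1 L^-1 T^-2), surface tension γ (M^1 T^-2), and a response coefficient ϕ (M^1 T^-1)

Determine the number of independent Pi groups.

There are 6 variables and 3 base dimensions (M, L, T).
The dimension matrix has rank 3.
Independent dimensionless groups: 6 − 3 = 3.

3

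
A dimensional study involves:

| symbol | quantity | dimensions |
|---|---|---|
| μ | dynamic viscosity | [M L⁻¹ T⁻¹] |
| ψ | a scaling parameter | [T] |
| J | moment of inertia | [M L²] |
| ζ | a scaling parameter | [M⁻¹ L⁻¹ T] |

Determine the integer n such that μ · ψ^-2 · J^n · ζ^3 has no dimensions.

2

Balance the M exponent: (1)·n from J, plus (1) − 2·(0) + 3·(-1) = -2 from the rest, must sum to zero.
n − 2 = 0, so n = 2.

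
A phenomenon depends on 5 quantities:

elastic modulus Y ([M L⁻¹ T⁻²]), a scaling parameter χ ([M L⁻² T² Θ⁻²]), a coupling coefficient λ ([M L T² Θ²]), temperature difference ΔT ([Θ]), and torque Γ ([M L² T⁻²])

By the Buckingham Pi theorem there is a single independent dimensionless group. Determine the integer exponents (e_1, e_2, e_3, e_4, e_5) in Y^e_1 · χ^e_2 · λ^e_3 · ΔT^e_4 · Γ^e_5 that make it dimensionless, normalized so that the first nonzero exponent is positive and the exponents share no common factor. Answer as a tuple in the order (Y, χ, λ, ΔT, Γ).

M: e_1·(1) + e_2·(1) + e_3·(1) + e_4·(0) + e_5·(1) = 0
L: e_1·(-1) + e_2·(-2) + e_3·(1) + e_4·(0) + e_5·(2) = 0
T: e_1·(-2) + e_2·(2) + e_3·(2) + e_4·(0) + e_5·(-2) = 0
Θ: e_1·(0) + e_2·(-2) + e_3·(2) + e_4·(1) + e_5·(0) = 0
Solving this homogeneous linear system for the smallest-integer solution (first nonzero entry positive) gives (1, -1, 1, -4, -1).

(1, -1, 1, -4, -1)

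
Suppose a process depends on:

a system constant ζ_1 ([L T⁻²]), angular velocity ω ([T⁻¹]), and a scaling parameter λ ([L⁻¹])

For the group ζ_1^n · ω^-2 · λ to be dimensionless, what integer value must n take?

1

Balance the L exponent: (1)·n from ζ_1, plus −2·(0) + (-1) = -1 from the rest, must sum to zero.
n − 1 = 0, so n = 1.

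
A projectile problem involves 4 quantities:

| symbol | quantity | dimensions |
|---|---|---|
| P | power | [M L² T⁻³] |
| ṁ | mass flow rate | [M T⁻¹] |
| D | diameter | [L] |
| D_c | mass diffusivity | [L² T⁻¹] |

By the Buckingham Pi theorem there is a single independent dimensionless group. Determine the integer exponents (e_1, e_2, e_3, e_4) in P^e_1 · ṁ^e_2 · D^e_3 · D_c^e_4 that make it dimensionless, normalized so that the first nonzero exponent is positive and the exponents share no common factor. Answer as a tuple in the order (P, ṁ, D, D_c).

(1, -1, 2, -2)

M: e_1·(1) + e_2·(1) + e_3·(0) + e_4·(0) = 0
L: e_1·(2) + e_2·(0) + e_3·(1) + e_4·(2) = 0
T: e_1·(-3) + e_2·(-1) + e_3·(0) + e_4·(-1) = 0
Solving this homogeneous linear system for the smallest-integer solution (first nonzero entry positive) gives (1, -1, 2, -2).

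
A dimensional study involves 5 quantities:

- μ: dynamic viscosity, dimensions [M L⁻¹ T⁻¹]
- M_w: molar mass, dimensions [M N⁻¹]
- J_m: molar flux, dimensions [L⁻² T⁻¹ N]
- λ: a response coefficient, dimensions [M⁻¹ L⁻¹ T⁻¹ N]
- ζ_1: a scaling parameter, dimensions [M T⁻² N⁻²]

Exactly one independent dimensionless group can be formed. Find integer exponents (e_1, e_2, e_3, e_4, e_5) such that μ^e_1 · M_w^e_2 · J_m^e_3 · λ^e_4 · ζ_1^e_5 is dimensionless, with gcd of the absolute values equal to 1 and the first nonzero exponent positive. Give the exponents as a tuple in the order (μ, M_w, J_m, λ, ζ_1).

(1, 3, -2, 3, -1)

M: e_1·(1) + e_2·(1) + e_3·(0) + e_4·(-1) + e_5·(1) = 0
L: e_1·(-1) + e_2·(0) + e_3·(-2) + e_4·(-1) + e_5·(0) = 0
T: e_1·(-1) + e_2·(0) + e_3·(-1) + e_4·(-1) + e_5·(-2) = 0
N: e_1·(0) + e_2·(-1) + e_3·(1) + e_4·(1) + e_5·(-2) = 0
Solving this homogeneous linear system for the smallest-integer solution (first nonzero entry positive) gives (1, 3, -2, 3, -1).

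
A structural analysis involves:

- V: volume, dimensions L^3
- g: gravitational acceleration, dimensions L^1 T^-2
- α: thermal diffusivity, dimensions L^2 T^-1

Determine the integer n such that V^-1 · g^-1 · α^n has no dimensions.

Balance the L exponent: (2)·n from α, plus −(3) − (1) = -4 from the rest, must sum to zero.
2n − 4 = 0, so n = 2.

2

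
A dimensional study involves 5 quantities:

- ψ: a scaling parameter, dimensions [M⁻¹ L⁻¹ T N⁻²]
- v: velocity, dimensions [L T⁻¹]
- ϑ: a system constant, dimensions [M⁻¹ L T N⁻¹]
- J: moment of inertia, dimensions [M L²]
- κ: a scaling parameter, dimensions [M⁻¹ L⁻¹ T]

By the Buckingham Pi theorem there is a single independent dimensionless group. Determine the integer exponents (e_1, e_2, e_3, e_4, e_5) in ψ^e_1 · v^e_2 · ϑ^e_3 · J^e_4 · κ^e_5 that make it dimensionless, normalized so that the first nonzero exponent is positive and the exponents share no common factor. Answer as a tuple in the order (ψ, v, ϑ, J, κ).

(1, 2, -2, 2, 3)

M: e_1·(-1) + e_2·(0) + e_3·(-1) + e_4·(1) + e_5·(-1) = 0
L: e_1·(-1) + e_2·(1) + e_3·(1) + e_4·(2) + e_5·(-1) = 0
T: e_1·(1) + e_2·(-1) + e_3·(1) + e_4·(0) + e_5·(1) = 0
N: e_1·(-2) + e_2·(0) + e_3·(-1) + e_4·(0) + e_5·(0) = 0
Solving this homogeneous linear system for the smallest-integer solution (first nonzero entry positive) gives (1, 2, -2, 2, 3).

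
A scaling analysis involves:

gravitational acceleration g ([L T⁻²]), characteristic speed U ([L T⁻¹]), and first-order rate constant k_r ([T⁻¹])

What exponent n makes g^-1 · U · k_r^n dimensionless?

1

Balance the T exponent: (-1)·n from k_r, plus −(-2) + (-1) = 1 from the rest, must sum to zero.
−n + 1 = 0, so n = 1.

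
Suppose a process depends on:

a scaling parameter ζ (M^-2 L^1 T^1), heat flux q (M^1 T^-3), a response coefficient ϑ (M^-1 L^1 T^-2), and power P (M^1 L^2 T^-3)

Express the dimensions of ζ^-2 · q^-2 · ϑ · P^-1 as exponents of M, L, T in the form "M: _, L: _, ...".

Collect each base-dimension exponent across the product:
  M: −2·(-2) − 2·(1) + (-1) − (1) = 0
  L: −2·(1) − 2·(0) + (1) − (2) = -3
  T: −2·(1) − 2·(-3) + (-2) − (-3) = 5
So the dimensions are [L⁻³ T⁵].

M: 0, L: -3, T: 5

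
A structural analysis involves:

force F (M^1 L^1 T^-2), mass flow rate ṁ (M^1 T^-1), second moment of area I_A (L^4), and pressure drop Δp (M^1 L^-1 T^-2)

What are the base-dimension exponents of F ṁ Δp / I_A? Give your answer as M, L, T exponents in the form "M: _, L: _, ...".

M: 3, L: -4, T: -5

Collect each base-dimension exponent across the product:
  M: (1) + (1) − (0) + (1) = 3
  L: (1) + (0) − (4) + (-1) = -4
  T: (-2) + (-1) − (0) + (-2) = -5
So the dimensions are [M³ L⁻⁴ T⁻⁵].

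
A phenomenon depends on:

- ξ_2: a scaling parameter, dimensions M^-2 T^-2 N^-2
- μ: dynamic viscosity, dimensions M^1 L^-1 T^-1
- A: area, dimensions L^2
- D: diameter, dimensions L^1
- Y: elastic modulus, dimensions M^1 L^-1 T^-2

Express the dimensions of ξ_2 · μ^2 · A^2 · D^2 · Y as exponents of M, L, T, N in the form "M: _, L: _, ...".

Collect each base-dimension exponent across the product:
  M: (-2) + 2·(1) + 2·(0) + 2·(0) + (1) = 1
  L: (0) + 2·(-1) + 2·(2) + 2·(1) + (-1) = 3
  T: (-2) + 2·(-1) + 2·(0) + 2·(0) + (-2) = -6
  N: (-2) + 2·(0) + 2·(0) + 2·(0) + (0) = -2
So the dimensions are [M L³ T⁻⁶ N⁻²].

M: 1, L: 3, T: -6, N: -2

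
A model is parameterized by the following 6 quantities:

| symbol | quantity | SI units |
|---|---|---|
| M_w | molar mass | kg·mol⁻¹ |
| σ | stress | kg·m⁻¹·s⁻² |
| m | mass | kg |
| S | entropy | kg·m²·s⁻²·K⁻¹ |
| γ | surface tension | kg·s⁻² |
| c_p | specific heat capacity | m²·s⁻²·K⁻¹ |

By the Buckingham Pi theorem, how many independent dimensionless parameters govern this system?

1

There are 6 variables and 5 base dimensions (M, L, T, Θ, N).
The dimension matrix has rank 5.
Independent dimensionless groups: 6 − 5 = 1.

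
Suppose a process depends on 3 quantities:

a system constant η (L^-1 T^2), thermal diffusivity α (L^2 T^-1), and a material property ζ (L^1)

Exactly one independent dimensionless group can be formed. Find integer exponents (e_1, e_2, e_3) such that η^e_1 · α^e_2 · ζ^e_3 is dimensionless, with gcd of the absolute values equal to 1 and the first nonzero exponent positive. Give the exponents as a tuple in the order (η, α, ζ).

(1, 2, -3)

L: e_1·(-1) + e_2·(2) + e_3·(1) = 0
T: e_1·(2) + e_2·(-1) + e_3·(0) = 0
Solving this homogeneous linear system for the smallest-integer solution (first nonzero entry positive) gives (1, 2, -3).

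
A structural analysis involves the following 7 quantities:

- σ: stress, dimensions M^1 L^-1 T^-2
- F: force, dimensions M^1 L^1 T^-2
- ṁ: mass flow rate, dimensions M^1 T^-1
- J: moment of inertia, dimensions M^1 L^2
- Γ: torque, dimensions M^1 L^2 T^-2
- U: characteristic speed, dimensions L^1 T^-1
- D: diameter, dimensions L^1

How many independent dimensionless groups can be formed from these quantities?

There are 7 variables and 3 base dimensions (M, L, T).
The dimension matrix has rank 3.
Independent dimensionless groups: 7 − 3 = 4.

4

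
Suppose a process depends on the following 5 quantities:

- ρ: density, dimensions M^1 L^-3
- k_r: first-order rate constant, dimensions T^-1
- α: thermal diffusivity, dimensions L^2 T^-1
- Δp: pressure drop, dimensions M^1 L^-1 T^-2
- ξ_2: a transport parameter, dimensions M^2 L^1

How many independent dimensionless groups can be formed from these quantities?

There are 5 variables and 3 base dimensions (M, L, T).
The dimension matrix has rank 3.
Independent dimensionless groups: 5 − 3 = 2.

2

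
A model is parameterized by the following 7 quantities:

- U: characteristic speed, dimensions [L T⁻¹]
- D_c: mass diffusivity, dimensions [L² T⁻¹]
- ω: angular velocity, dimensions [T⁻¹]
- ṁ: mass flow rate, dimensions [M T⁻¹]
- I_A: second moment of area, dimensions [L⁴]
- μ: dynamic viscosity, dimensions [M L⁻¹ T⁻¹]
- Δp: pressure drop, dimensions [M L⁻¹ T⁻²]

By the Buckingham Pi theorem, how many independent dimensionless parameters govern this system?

There are 7 variables and 3 base dimensions (M, L, T).
The dimension matrix has rank 3.
Independent dimensionless groups: 7 − 3 = 4.

4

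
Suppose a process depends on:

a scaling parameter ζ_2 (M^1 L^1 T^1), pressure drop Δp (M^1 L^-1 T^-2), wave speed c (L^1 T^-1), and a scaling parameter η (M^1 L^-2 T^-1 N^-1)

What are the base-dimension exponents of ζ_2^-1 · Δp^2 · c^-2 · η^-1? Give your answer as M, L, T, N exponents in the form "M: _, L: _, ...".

Collect each base-dimension exponent across the product:
  M: −(1) + 2·(1) − 2·(0) − (1) = 0
  L: −(1) + 2·(-1) − 2·(1) − (-2) = -3
  T: −(1) + 2·(-2) − 2·(-1) − (-1) = -2
  N: −(0) + 2·(0) − 2·(0) − (-1) = 1
So the dimensions are [L⁻³ T⁻² N].

M: 0, L: -3, T: -2, N: 1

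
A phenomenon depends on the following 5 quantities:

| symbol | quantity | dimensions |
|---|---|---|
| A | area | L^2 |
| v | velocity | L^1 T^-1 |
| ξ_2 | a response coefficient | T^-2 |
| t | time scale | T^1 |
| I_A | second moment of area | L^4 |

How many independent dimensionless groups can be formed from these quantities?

3

There are 5 variables and 2 base dimensions (L, T).
The dimension matrix has rank 2.
Independent dimensionless groups: 5 − 2 = 3.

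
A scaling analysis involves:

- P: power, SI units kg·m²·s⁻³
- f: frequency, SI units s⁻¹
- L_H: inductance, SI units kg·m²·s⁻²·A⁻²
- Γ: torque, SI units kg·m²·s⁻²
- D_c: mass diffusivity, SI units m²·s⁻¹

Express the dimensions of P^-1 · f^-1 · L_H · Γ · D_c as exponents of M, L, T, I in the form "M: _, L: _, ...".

Collect each base-dimension exponent across the product:
  M: −(1) − (0) + (1) + (1) + (0) = 1
  L: −(2) − (0) + (2) + (2) + (2) = 4
  T: −(-3) − (-1) + (-2) + (-2) + (-1) = -1
  I: −(0) − (0) + (-2) + (0) + (0) = -2
So the dimensions are [M L⁴ T⁻¹ I⁻²].

M: 1, L: 4, T: -1, I: -2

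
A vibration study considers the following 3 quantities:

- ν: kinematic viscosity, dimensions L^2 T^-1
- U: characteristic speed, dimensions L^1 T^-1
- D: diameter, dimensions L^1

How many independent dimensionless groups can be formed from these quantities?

1

There are 3 variables and 2 base dimensions (L, T).
The dimension matrix has rank 2.
Independent dimensionless groups: 3 − 2 = 1.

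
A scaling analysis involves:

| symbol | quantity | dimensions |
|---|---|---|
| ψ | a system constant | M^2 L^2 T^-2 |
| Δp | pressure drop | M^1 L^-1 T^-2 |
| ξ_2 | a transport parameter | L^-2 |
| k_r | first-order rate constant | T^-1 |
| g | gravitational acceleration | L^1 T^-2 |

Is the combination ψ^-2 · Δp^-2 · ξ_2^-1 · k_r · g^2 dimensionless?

no

Sum the exponent of each base dimension across the product:
  M: −2·[ψ]_M − 2·[Δp]_M − [ξ_2]_M + [k_r]_M + 2·[g]_M = −2·(2) − 2·(1) − (0) + (0) + 2·(0) = -6
  L: −2·[ψ]_L − 2·[Δp]_L − [ξ_2]_L + [k_r]_L + 2·[g]_L = −2·(2) − 2·(-1) − (-2) + (0) + 2·(1) = 2
  T: −2·[ψ]_T − 2·[Δp]_T − [ξ_2]_T + [k_r]_T + 2·[g]_T = −2·(-2) − 2·(-2) − (0) + (-1) + 2·(-2) = 3
Net dimensions [M⁻⁶ L² T³] ≠ [1] — not dimensionless.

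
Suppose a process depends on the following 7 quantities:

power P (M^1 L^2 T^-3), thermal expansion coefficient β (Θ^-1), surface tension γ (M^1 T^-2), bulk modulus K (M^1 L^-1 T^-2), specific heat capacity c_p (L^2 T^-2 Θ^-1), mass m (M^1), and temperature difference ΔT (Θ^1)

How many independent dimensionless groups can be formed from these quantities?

3

There are 7 variables and 4 base dimensions (M, L, T, Θ).
The dimension matrix has rank 4.
Independent dimensionless groups: 7 − 4 = 3.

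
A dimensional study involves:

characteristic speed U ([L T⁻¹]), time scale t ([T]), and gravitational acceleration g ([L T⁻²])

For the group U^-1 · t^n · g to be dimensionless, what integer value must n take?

Balance the T exponent: (1)·n from t, plus −(-1) + (-2) = -1 from the rest, must sum to zero.
n − 1 = 0, so n = 1.

1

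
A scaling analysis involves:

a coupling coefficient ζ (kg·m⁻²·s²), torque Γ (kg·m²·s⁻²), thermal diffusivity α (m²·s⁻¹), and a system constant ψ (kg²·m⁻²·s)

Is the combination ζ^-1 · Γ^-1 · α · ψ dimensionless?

Sum the exponent of each base dimension across the product:
  M: −[ζ]_M − [Γ]_M + [α]_M + [ψ]_M = −(1) − (1) + (0) + (2) = 0
  L: −[ζ]_L − [Γ]_L + [α]_L + [ψ]_L = −(-2) − (2) + (2) + (-2) = 0
  T: −[ζ]_T − [Γ]_T + [α]_T + [ψ]_T = −(2) − (-2) + (-1) + (1) = 0
All base exponents vanish — dimensionless.

yes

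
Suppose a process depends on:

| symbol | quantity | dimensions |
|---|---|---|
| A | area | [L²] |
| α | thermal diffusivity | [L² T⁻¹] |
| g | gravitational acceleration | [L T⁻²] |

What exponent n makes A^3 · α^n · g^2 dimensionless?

-4

Balance the L exponent: (2)·n from α, plus 3·(2) + 2·(1) = 8 from the rest, must sum to zero.
2n + 8 = 0, so n = -4.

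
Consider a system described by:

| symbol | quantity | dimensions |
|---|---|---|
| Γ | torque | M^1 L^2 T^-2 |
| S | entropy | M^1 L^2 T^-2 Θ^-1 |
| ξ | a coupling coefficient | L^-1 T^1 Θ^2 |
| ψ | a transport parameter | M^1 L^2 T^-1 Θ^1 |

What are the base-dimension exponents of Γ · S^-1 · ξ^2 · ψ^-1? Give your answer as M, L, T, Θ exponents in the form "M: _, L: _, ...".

Collect each base-dimension exponent across the product:
  M: (1) − (1) + 2·(0) − (1) = -1
  L: (2) − (2) + 2·(-1) − (2) = -4
  T: (-2) − (-2) + 2·(1) − (-1) = 3
  Θ: (0) − (-1) + 2·(2) − (1) = 4
So the dimensions are [M⁻¹ L⁻⁴ T³ Θ⁴].

M: -1, L: -4, T: 3, Θ: 4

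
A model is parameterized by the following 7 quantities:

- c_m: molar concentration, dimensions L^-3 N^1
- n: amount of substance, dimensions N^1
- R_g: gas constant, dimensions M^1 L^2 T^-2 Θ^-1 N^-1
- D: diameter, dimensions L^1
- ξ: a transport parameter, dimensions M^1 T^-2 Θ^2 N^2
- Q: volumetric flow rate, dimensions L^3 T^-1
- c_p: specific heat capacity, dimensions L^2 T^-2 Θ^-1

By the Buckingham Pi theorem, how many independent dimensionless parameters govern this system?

2

There are 7 variables and 5 base dimensions (M, L, T, Θ, N).
The dimension matrix has rank 5.
Independent dimensionless groups: 7 − 5 = 2.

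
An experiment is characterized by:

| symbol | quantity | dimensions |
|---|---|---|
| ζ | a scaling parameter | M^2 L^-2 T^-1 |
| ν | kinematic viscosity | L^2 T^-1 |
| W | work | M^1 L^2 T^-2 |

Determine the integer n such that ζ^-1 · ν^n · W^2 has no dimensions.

Balance the L exponent: (2)·n from ν, plus −(-2) + 2·(2) = 6 from the rest, must sum to zero.
2n + 6 = 0, so n = -3.

-3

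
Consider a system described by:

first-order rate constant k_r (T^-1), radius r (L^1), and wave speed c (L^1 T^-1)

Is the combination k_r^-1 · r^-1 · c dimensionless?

yes

Sum the exponent of each base dimension across the product:
  M: −[k_r]_M − [r]_M + [c]_M = −(0) − (0) + (0) = 0
  L: −[k_r]_L − [r]_L + [c]_L = −(0) − (1) + (1) = 0
  T: −[k_r]_T − [r]_T + [c]_T = −(-1) − (0) + (-1) = 0
All base exponents vanish — dimensionless.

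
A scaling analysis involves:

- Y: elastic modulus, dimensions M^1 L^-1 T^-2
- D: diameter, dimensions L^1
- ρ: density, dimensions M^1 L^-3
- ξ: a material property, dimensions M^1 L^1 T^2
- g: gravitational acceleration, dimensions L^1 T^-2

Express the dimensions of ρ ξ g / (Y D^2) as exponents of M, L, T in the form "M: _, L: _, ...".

M: 1, L: -2, T: 2

Collect each base-dimension exponent across the product:
  M: −(1) − 2·(0) + (1) + (1) + (0) = 1
  L: −(-1) − 2·(1) + (-3) + (1) + (1) = -2
  T: −(-2) − 2·(0) + (0) + (2) + (-2) = 2
So the dimensions are [M L⁻² T²].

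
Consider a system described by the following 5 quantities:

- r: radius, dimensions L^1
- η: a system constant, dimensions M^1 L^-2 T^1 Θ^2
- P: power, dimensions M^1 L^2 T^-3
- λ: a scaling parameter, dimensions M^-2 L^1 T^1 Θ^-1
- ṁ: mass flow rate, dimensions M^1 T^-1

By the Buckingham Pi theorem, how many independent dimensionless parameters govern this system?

There are 5 variables and 4 base dimensions (M, L, T, Θ).
The dimension matrix has rank 4.
Independent dimensionless groups: 5 − 4 = 1.

1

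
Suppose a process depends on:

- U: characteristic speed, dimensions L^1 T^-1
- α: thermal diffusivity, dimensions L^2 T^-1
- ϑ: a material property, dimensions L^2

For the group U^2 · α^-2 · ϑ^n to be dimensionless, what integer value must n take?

1

Balance the L exponent: (2)·n from ϑ, plus 2·(1) − 2·(2) = -2 from the rest, must sum to zero.
2n − 2 = 0, so n = 1.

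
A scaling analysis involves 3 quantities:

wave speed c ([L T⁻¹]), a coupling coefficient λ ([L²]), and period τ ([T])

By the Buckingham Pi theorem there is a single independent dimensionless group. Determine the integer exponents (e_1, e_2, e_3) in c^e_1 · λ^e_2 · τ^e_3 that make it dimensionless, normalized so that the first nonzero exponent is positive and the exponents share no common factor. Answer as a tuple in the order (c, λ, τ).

L: e_1·(1) + e_2·(2) + e_3·(0) = 0
T: e_1·(-1) + e_2·(0) + e_3·(1) = 0
Solving this homogeneous linear system for the smallest-integer solution (first nonzero entry positive) gives (2, -1, 2).

(2, -1, 2)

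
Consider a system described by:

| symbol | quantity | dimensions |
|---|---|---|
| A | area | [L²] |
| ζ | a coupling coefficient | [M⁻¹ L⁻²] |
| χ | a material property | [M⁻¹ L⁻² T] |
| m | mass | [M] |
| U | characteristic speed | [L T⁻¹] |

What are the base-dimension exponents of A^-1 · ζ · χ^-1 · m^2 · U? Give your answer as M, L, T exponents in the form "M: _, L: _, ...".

Collect each base-dimension exponent across the product:
  M: −(0) + (-1) − (-1) + 2·(1) + (0) = 2
  L: −(2) + (-2) − (-2) + 2·(0) + (1) = -1
  T: −(0) + (0) − (1) + 2·(0) + (-1) = -2
So the dimensions are [M² L⁻¹ T⁻²].

M: 2, L: -1, T: -2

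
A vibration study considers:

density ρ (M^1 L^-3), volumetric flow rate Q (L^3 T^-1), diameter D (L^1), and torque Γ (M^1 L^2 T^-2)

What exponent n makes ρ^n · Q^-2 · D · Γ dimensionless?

Balance the M exponent: (1)·n from ρ, plus −2·(0) + (0) + (1) = 1 from the rest, must sum to zero.
n + 1 = 0, so n = -1.

-1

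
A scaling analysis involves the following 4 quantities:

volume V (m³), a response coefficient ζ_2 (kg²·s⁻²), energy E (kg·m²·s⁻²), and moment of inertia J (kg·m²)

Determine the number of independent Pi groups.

1

There are 4 variables and 3 base dimensions (M, L, T).
The dimension matrix has rank 3.
Independent dimensionless groups: 4 − 3 = 1.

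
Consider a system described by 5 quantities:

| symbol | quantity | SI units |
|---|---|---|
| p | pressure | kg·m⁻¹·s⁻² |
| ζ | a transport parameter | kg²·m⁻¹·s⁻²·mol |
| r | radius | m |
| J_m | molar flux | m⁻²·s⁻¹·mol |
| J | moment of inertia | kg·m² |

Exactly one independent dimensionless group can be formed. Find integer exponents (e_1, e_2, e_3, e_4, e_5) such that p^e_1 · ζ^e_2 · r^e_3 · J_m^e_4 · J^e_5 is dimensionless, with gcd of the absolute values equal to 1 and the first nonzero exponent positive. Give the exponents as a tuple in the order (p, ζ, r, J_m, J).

M: e_1·(1) + e_2·(2) + e_3·(0) + e_4·(0) + e_5·(1) = 0
L: e_1·(-1) + e_2·(-1) + e_3·(1) + e_4·(-2) + e_5·(2) = 0
T: e_1·(-2) + e_2·(-2) + e_3·(0) + e_4·(-1) + e_5·(0) = 0
N: e_1·(0) + e_2·(1) + e_3·(0) + e_4·(1) + e_5·(0) = 0
Solving this homogeneous linear system for the smallest-integer solution (first nonzero entry positive) gives (1, -2, -3, 2, 3).

(1, -2, -3, 2, 3)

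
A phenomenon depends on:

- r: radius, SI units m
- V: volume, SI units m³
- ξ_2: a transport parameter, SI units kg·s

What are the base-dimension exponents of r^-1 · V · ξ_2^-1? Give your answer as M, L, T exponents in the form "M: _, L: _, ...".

Collect each base-dimension exponent across the product:
  M: −(0) + (0) − (1) = -1
  L: −(1) + (3) − (0) = 2
  T: −(0) + (0) − (1) = -1
So the dimensions are [M⁻¹ L² T⁻¹].

M: -1, L: 2, T: -1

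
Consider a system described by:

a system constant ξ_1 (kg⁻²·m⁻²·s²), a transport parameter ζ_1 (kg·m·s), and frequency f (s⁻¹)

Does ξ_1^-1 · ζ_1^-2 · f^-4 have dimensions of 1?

yes

Sum the exponent of each base dimension across the product:
  M: −[ξ_1]_M − 2·[ζ_1]_M − 4·[f]_M = −(-2) − 2·(1) − 4·(0) = 0
  L: −[ξ_1]_L − 2·[ζ_1]_L − 4·[f]_L = −(-2) − 2·(1) − 4·(0) = 0
  T: −[ξ_1]_T − 2·[ζ_1]_T − 4·[f]_T = −(2) − 2·(1) − 4·(-1) = 0
All base exponents vanish — dimensionless.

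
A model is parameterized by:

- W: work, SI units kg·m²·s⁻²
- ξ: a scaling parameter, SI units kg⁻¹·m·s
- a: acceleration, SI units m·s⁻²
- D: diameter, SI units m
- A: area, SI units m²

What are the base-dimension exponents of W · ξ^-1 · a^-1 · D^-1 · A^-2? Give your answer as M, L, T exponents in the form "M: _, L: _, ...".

M: 2, L: -5, T: -1

Collect each base-dimension exponent across the product:
  M: (1) − (-1) − (0) − (0) − 2·(0) = 2
  L: (2) − (1) − (1) − (1) − 2·(2) = -5
  T: (-2) − (1) − (-2) − (0) − 2·(0) = -1
So the dimensions are [M² L⁻⁵ T⁻¹].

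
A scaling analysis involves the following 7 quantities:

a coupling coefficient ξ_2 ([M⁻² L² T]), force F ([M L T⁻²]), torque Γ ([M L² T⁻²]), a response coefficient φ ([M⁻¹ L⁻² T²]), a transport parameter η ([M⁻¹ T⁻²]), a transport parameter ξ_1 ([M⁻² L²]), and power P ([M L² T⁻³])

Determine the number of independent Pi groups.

There are 7 variables and 3 base dimensions (M, L, T).
The dimension matrix has rank 3.
Independent dimensionless groups: 7 − 3 = 4.

4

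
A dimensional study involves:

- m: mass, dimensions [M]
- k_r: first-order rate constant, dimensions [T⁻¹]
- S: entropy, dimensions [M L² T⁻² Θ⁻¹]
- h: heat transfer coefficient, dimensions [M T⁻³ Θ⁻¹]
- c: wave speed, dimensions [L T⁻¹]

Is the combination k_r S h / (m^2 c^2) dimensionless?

Sum the exponent of each base dimension across the product:
  M: −2·[m]_M + [k_r]_M + [S]_M + [h]_M − 2·[c]_M = −2·(1) + (0) + (1) + (1) − 2·(0) = 0
  L: −2·[m]_L + [k_r]_L + [S]_L + [h]_L − 2·[c]_L = −2·(0) + (0) + (2) + (0) − 2·(1) = 0
  T: −2·[m]_T + [k_r]_T + [S]_T + [h]_T − 2·[c]_T = −2·(0) + (-1) + (-2) + (-3) − 2·(-1) = -4
  Θ: −2·[m]_Θ + [k_r]_Θ + [S]_Θ + [h]_Θ − 2·[c]_Θ = −2·(0) + (0) + (-1) + (-1) − 2·(0) = -2
Net dimensions [T⁻⁴ Θ⁻²] ≠ [1] — not dimensionless.

no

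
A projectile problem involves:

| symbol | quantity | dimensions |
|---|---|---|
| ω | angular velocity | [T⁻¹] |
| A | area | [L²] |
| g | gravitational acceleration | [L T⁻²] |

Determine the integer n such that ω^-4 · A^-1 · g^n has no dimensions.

Balance the L exponent: (1)·n from g, plus −4·(0) − (2) = -2 from the rest, must sum to zero.
n − 2 = 0, so n = 2.

2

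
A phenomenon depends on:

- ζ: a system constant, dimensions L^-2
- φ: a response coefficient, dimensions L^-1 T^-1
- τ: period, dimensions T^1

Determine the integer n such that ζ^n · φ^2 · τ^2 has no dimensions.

-1

Balance the L exponent: (-2)·n from ζ, plus 2·(-1) + 2·(0) = -2 from the rest, must sum to zero.
-2n − 2 = 0, so n = -1.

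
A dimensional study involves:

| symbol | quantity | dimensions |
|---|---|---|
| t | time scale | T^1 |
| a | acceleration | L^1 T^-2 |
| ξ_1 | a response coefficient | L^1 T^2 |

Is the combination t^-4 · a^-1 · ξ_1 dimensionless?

Sum the exponent of each base dimension across the product:
  M: −4·[t]_M − [a]_M + [ξ_1]_M = −4·(0) − (0) + (0) = 0
  L: −4·[t]_L − [a]_L + [ξ_1]_L = −4·(0) − (1) + (1) = 0
  T: −4·[t]_T − [a]_T + [ξ_1]_T = −4·(1) − (-2) + (2) = 0
All base exponents vanish — dimensionless.

yes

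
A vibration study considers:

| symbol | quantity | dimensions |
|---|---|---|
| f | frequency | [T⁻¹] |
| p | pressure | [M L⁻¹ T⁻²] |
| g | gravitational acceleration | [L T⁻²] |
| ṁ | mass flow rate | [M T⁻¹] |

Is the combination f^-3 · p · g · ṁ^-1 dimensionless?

yes

Sum the exponent of each base dimension across the product:
  M: −3·[f]_M + [p]_M + [g]_M − [ṁ]_M = −3·(0) + (1) + (0) − (1) = 0
  L: −3·[f]_L + [p]_L + [g]_L − [ṁ]_L = −3·(0) + (-1) + (1) − (0) = 0
  T: −3·[f]_T + [p]_T + [g]_T − [ṁ]_T = −3·(-1) + (-2) + (-2) − (-1) = 0
All base exponents vanish — dimensionless.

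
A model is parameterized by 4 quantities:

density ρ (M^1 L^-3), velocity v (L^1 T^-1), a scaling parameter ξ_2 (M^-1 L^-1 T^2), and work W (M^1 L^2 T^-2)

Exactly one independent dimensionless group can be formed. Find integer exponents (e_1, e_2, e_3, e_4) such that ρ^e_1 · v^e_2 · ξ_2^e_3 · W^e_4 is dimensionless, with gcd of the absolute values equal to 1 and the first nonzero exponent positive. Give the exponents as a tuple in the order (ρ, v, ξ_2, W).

(1, 2, 3, 2)

M: e_1·(1) + e_2·(0) + e_3·(-1) + e_4·(1) = 0
L: e_1·(-3) + e_2·(1) + e_3·(-1) + e_4·(2) = 0
T: e_1·(0) + e_2·(-1) + e_3·(2) + e_4·(-2) = 0
Solving this homogeneous linear system for the smallest-integer solution (first nonzero entry positive) gives (1, 2, 3, 2).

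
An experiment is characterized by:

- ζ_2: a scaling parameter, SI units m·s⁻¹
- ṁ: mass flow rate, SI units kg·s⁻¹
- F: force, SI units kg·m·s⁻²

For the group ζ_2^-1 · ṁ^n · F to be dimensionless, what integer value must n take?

Balance the M exponent: (1)·n from ṁ, plus −(0) + (1) = 1 from the rest, must sum to zero.
n + 1 = 0, so n = -1.

-1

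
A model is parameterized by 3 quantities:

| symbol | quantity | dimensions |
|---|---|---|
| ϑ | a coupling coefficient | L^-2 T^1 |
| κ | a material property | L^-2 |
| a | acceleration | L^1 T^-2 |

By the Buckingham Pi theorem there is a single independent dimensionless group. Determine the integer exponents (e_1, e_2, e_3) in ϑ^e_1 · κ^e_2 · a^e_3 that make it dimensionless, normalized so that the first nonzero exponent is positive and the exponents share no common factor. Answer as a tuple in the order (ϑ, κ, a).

L: e_1·(-2) + e_2·(-2) + e_3·(1) = 0
T: e_1·(1) + e_2·(0) + e_3·(-2) = 0
Solving this homogeneous linear system for the smallest-integer solution (first nonzero entry positive) gives (4, -3, 2).

(4, -3, 2)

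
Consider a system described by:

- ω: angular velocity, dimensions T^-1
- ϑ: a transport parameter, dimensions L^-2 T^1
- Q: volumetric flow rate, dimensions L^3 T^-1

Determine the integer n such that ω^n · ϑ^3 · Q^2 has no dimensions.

1

Balance the T exponent: (-1)·n from ω, plus 3·(1) + 2·(-1) = 1 from the rest, must sum to zero.
−n + 1 = 0, so n = 1.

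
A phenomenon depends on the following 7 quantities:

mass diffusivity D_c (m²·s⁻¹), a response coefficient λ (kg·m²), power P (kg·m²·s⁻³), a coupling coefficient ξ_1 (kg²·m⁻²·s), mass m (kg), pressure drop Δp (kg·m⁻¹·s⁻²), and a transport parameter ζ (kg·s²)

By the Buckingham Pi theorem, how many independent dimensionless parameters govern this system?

There are 7 variables and 3 base dimensions (M, L, T).
The dimension matrix has rank 3.
Independent dimensionless groups: 7 − 3 = 4.

4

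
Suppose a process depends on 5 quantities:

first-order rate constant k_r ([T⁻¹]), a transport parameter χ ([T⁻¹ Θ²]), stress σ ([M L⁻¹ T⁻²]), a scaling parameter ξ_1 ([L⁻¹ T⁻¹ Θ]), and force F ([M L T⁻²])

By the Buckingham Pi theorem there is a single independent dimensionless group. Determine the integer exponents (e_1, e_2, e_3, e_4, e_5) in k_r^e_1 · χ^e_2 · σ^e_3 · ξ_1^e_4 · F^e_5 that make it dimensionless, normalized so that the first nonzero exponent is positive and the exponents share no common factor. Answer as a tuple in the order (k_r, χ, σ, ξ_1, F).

M: e_1·(0) + e_2·(0) + e_3·(1) + e_4·(0) + e_5·(1) = 0
L: e_1·(0) + e_2·(0) + e_3·(-1) + e_4·(-1) + e_5·(1) = 0
T: e_1·(-1) + e_2·(-1) + e_3·(-2) + e_4·(-1) + e_5·(-2) = 0
Θ: e_1·(0) + e_2·(2) + e_3·(0) + e_4·(1) + e_5·(0) = 0
Solving this homogeneous linear system for the smallest-integer solution (first nonzero entry positive) gives (1, 1, 1, -2, -1).

(1, 1, 1, -2, -1)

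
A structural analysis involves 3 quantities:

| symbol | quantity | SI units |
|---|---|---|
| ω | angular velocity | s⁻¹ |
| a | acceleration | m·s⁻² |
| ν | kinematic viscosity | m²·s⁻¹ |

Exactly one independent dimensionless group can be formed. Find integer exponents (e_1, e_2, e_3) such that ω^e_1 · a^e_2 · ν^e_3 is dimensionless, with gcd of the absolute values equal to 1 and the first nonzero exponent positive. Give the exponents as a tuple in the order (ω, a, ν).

L: e_1·(0) + e_2·(1) + e_3·(2) = 0
T: e_1·(-1) + e_2·(-2) + e_3·(-1) = 0
Solving this homogeneous linear system for the smallest-integer solution (first nonzero entry positive) gives (3, -2, 1).

(3, -2, 1)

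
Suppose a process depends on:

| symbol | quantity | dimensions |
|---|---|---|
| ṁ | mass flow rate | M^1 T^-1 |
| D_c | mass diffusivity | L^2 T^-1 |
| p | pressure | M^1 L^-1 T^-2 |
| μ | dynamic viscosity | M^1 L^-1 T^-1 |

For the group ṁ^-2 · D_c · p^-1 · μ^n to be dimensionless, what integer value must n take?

Balance the M exponent: (1)·n from μ, plus −2·(1) + (0) − (1) = -3 from the rest, must sum to zero.
n − 3 = 0, so n = 3.

3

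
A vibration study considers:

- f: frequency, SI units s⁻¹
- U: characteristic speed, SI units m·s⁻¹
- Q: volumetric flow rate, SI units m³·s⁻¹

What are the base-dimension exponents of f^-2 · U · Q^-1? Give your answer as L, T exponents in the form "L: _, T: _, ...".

Collect each base-dimension exponent across the product:
  L: −2·(0) + (1) − (3) = -2
  T: −2·(-1) + (-1) − (-1) = 2
So the dimensions are [L⁻² T²].

L: -2, T: 2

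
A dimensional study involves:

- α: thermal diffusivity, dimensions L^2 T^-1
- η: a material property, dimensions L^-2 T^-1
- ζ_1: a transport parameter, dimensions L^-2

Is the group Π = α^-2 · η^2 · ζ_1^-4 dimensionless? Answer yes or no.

Sum the exponent of each base dimension across the product:
  M: −2·[α]_M + 2·[η]_M − 4·[ζ_1]_M = −2·(0) + 2·(0) − 4·(0) = 0
  L: −2·[α]_L + 2·[η]_L − 4·[ζ_1]_L = −2·(2) + 2·(-2) − 4·(-2) = 0
  T: −2·[α]_T + 2·[η]_T − 4·[ζ_1]_T = −2·(-1) + 2·(-1) − 4·(0) = 0
  Θ: −2·[α]_Θ + 2·[η]_Θ − 4·[ζ_1]_Θ = −2·(0) + 2·(0) − 4·(0) = 0
All base exponents vanish — dimensionless.

yes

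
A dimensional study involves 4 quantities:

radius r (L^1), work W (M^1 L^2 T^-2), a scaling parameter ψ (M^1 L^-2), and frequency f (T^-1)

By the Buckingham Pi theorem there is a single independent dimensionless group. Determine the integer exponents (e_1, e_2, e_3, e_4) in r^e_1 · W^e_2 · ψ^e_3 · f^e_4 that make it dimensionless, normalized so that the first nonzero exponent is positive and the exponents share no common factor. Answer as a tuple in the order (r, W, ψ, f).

M: e_1·(0) + e_2·(1) + e_3·(1) + e_4·(0) = 0
L: e_1·(1) + e_2·(2) + e_3·(-2) + e_4·(0) = 0
T: e_1·(0) + e_2·(-2) + e_3·(0) + e_4·(-1) = 0
Solving this homogeneous linear system for the smallest-integer solution (first nonzero entry positive) gives (4, -1, 1, 2).

(4, -1, 1, 2)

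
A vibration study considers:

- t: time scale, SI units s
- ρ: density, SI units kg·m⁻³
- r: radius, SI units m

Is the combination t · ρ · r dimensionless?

no

Sum the exponent of each base dimension across the product:
  M: [t]_M + [ρ]_M + [r]_M = (0) + (1) + (0) = 1
  L: [t]_L + [ρ]_L + [r]_L = (0) + (-3) + (1) = -2
  T: [t]_T + [ρ]_T + [r]_T = (1) + (0) + (0) = 1
Net dimensions [M L⁻² T] ≠ [1] — not dimensionless.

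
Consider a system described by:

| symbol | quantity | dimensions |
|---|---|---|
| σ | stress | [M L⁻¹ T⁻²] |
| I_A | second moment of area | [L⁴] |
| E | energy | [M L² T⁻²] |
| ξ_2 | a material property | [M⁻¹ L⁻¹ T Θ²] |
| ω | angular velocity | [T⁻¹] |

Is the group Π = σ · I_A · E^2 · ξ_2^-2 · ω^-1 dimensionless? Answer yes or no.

no

Sum the exponent of each base dimension across the product:
  M: [σ]_M + [I_A]_M + 2·[E]_M − 2·[ξ_2]_M − [ω]_M = (1) + (0) + 2·(1) − 2·(-1) − (0) = 5
  L: [σ]_L + [I_A]_L + 2·[E]_L − 2·[ξ_2]_L − [ω]_L = (-1) + (4) + 2·(2) − 2·(-1) − (0) = 9
  T: [σ]_T + [I_A]_T + 2·[E]_T − 2·[ξ_2]_T − [ω]_T = (-2) + (0) + 2·(-2) − 2·(1) − (-1) = -7
  Θ: [σ]_Θ + [I_A]_Θ + 2·[E]_Θ − 2·[ξ_2]_Θ − [ω]_Θ = (0) + (0) + 2·(0) − 2·(2) − (0) = -4
Net dimensions [M⁵ L⁹ T⁻⁷ Θ⁻⁴] ≠ [1] — not dimensionless.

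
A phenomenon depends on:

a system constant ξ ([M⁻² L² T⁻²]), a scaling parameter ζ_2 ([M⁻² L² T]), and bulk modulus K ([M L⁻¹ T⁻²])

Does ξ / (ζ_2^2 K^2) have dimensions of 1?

Sum the exponent of each base dimension across the product:
  M: [ξ]_M − 2·[ζ_2]_M − 2·[K]_M = (-2) − 2·(-2) − 2·(1) = 0
  L: [ξ]_L − 2·[ζ_2]_L − 2·[K]_L = (2) − 2·(2) − 2·(-1) = 0
  T: [ξ]_T − 2·[ζ_2]_T − 2·[K]_T = (-2) − 2·(1) − 2·(-2) = 0
All base exponents vanish — dimensionless.

yes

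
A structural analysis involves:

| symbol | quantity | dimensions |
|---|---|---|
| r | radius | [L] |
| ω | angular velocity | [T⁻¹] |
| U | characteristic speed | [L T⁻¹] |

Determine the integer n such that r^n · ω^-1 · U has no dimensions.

-1

Balance the L exponent: (1)·n from r, plus −(0) + (1) = 1 from the rest, must sum to zero.
n + 1 = 0, so n = -1.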